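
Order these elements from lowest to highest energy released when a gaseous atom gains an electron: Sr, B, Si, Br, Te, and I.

Sr < B < Si < Te < I < Br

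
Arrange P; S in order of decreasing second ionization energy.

After 1 electron has been removed, what remains? P⁺ still has 4 valence electrons; S⁺ still has 5 valence electrons.
All are still removing valence electrons, so compare the +1 ions as you would atoms: IE_2 generally rises across a period (higher Z_eff) and falls down a group (larger shell), subject to the usual subshell exceptions.
Valence configurations: P⁺ [Ne]3s²3p², S⁺ [Ne]3s²3p³.
The numbers (kJ/mol): P 1907, S 2252.
Putting it together, IE_2: P < S.

S, P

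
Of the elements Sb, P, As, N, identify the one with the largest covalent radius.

Sb

N is in period 2, group 15; P is in period 3, group 15; As is in period 4, group 15; Sb is in period 5, group 15.
Radius decreases left→right (rising Z_eff, same n) and increases top→bottom (higher n).
All are in group 15, so atomic radius increases down the group.
The largest covalent radius among these belongs to Sb.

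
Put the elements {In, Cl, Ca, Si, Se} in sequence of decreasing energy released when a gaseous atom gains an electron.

Cl, Se, Si, In, Ca

Si is in period 3, group 14; Cl is in period 3, group 17; Ca is in period 4, group 2; Se is in period 4, group 16; In is in period 5, group 13.
Atoms with high Z_eff and room in the valence shell (especially the halogens) have the most exothermic electron affinities.
Neither a single period nor a single group — weigh both effects.
In > Ca: the two effects oppose for this pair; the across-period effect wins (29 vs 2 kJ/mol).
Si > In: both effects reinforce here, so Si is clearly the higher of the two.
Se > Si: the two effects oppose for this pair; the across-period effect wins (195 vs 134 kJ/mol).
Cl > Se: both effects reinforce here, so Cl is clearly the higher of the two.
For reference (kJ/mol): Si 134, Cl 349, Ca 2, Se 195, In 29.
So from highest to lowest: Cl > Se > Si > In > Ca.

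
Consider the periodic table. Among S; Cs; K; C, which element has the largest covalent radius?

C is in period 2, group 14; S is in period 3, group 16; K is in period 4, group 1; Cs is in period 6, group 1.
Moving right in a period, electrons are added to the same shell under a stronger nuclear pull, so atoms get smaller; moving down, a new shell is opened and atoms get larger.
Here both period and group differ, so the two effects have to be weighed against each other.
S > C: the two effects oppose for this pair; the down-group effect wins (103 vs 75 pm).
K > S: both effects reinforce here, so K is clearly the larger of the two.
Cs > K: Cs sits below K in group 1, so the down-group effect alone puts Cs larger.
For reference (pm): C 75, S 103, K 196, Cs 232.
The largest covalent radius among these belongs to Cs.

Cs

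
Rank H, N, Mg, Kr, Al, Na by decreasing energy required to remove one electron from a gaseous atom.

H is in period 1, group 1; N is in period 2, group 15; Na is in period 3, group 1; Mg is in period 3, group 2; Al is in period 3, group 13; Kr is in period 4, group 18.
Across a period the outer electron is held more tightly (higher IE₁); down a group it sits in a higher shell, more shielded, and comes off more easily.
Neither a single period nor a single group — weigh both effects.
Al > Na: Al lies to the right of Na in period 3, so the across-period effect alone puts Al higher.
Mg > Al: this pair runs against the simple trend — see the exception note.
H > Mg: the two effects oppose for this pair; the down-group effect wins (1312 vs 738 kJ/mol).
Kr > H: period and group pull opposite ways; the across-period shift dominates (1351 vs 1312 kJ/mol).
N > Kr: period and group pull opposite ways; the down-group shift dominates (1402 vs 1351 kJ/mol).
Note the exception: Mg has a higher first ionization energy than Al, contrary to the simple trend — Al's single 3p electron is easier to remove than one from Mg's filled 3s².
Tabulated first ionization energy (kJ/mol): H 1312, N 1402, Na 496, Mg 738, Al 578, Kr 1351.
So from highest to lowest: N > Kr > H > Mg > Al > Na.

N > Kr > H > Mg > Al > Na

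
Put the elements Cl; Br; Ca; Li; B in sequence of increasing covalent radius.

B < Cl < Br < Li < Ca

Atomic radius shrinks across a period as nuclear charge pulls the same shell inward, and grows down a group as new shells are added.
Neither a single period nor a single group — weigh both effects.
Cl > B: the two effects oppose for this pair; the down-group effect wins (99 vs 85 pm).
Br > Cl: Br sits below Cl in group 17, so the down-group effect alone puts Br larger.
Li > Br: the two effects oppose for this pair; the across-period effect wins (133 vs 114 pm).
Ca > Li: period and group pull opposite ways; the down-group shift dominates (171 vs 133 pm).
Tabulated atomic radius (pm): Li 133, B 85, Cl 99, Ca 171, Br 114.
So from smallest to largest: B < Cl < Br < Li < Ca.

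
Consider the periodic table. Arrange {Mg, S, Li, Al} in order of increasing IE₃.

Consider each +2 ion: Mg²⁺ is the bare [Ne] core; S²⁺ still has 4 valence electrons; Li²⁺ is already 1 electron into the core; Al²⁺ still has 1 valence electron.
Pulling an electron out of a noble-gas core costs far more than removing a remaining valence electron, so Mg and Li sit at the high end of IE_3.
Valence configurations: S²⁺ [Ne]3s²3p², Al²⁺ [Ne]3s¹.
Approximate IE_3 values (kJ/mol): Mg 7733, S 3357, Li 11815, Al 2745.
Overall IE_3 order: Al < S < Mg < Li.

Al < S < Mg < Li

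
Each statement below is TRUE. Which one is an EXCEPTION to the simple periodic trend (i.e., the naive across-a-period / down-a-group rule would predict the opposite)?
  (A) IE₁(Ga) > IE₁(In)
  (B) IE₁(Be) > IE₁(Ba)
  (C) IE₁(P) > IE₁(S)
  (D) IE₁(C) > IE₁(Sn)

(C)

The general trend: first ionization energy increases across a period and decreases down a group.
(A) Ga (period 4, group 13) vs In (period 5, group 13): the stated order agrees with the simple trend.
(B) Be (period 2, group 2) vs Ba (period 6, group 2): the stated order agrees with the simple trend.
(C) P (period 3, group 15) vs S (period 3, group 16): the stated order contradicts the simple trend.
(D) C (period 2, group 14) vs Sn (period 5, group 14): the stated order agrees with the simple trend.
The exception is (C): S (3p⁴) ionizes more easily than half-filled P (3p³) because the paired 3p electron in S is pushed out by e⁻–e⁻ repulsion.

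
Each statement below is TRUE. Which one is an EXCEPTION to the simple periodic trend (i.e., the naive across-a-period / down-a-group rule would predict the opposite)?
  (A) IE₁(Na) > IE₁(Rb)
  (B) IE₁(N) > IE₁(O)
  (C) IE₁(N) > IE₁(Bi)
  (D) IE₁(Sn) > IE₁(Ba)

The general trend: first ionisation energy increases across a period and decreases down a group.
(A) Na (period 3, group 1) vs Rb (period 5, group 1): the stated order agrees with the simple trend.
(B) N (period 2, group 15) vs O (period 2, group 16): the stated order contradicts the simple trend.
(C) N (period 2, group 15) vs Bi (period 6, group 15): the stated order agrees with the simple trend.
(D) Sn (period 5, group 14) vs Ba (period 6, group 2): the stated order agrees with the simple trend.
The exception is (B): pairing an electron in O's 2p⁴ costs repulsion energy, so O ionizes more easily than half-filled N (2p³).

(B)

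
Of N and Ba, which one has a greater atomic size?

N is in period 2, group 15; Ba is in period 6, group 2.
Across a period the added protons contract the valence shell; down a group each new principal shell makes the atom larger.
These span different periods and groups, so the two trends combine.
Ba > N: relative to N, both the across-period and down-group shifts push Ba's atomic radius up.
Approximate values (pm): N 71, Ba 196.
So Ba has the greater atomic size (Ba > N).

Ba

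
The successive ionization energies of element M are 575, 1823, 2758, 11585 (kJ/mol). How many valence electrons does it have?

Look for the largest jump between consecutive ionization energies: IE4/IE3 ≈ 4.2, far larger than any earlier ratio.
That jump marks the point where a core electron is being removed. So the atom has 3 valence electrons.

3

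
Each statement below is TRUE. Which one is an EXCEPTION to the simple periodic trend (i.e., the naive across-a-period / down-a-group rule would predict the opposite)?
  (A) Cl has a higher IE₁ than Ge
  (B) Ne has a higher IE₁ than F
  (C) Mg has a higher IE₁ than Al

The general trend: IE₁ increases across a period and decreases down a group.
(A) Cl (period 3, group 17) vs Ge (period 4, group 14): the stated order agrees with the simple trend.
(B) Ne (period 2, group 18) vs F (period 2, group 17): the stated order agrees with the simple trend.
(C) Mg (period 3, group 2) vs Al (period 3, group 13): the stated order contradicts the simple trend.
The exception is (C): Al's single 3p electron is easier to remove than one from Mg's filled 3s².

(C)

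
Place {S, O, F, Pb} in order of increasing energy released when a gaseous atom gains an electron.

Pb, O, S, F

EA tends to increase across a period and decrease down a group, though the pattern is less regular than for IE or radius.
Here both period and group differ, so the two effects have to be weighed against each other.
O > Pb: both effects reinforce here, so O is clearly the higher of the two.
S > O: this pair runs against the simple trend — see the exception note.
F > S: both effects reinforce here, so F is clearly the higher of the two.
Note the exception: S has a higher electron affinity than O, contrary to the simple trend — the compact 2p subshell of O repels the added electron more than S's larger 3p does.
Approximate values (kJ/mol): O 141, F 328, S 200, Pb 35.
So from lowest to highest: Pb < O < S < F.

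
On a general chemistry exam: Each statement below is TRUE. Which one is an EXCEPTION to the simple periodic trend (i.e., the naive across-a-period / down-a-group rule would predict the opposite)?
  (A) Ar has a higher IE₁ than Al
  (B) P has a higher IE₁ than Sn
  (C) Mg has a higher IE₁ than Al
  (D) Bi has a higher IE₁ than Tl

(C)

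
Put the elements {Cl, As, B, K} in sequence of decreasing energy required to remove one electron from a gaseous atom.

Cl, As, B, K

IE₁ increases left→right with effective nuclear charge and decreases top→bottom as the valence shell moves farther out.
These span different periods and groups, so the two trends combine.
B > K: relative to K, both the across-period and down-group shifts push B's first ionization energy up.
As > B: the two effects oppose for this pair; the across-period effect wins (947 vs 801 kJ/mol).
Cl > As: both effects reinforce here, so Cl is clearly the higher of the two.
For reference (kJ/mol): B 801, Cl 1251, K 419, As 947.
So from highest to lowest: Cl > As > B > K.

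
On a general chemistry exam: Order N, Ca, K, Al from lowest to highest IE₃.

IE_3 is the cost of taking one more electron from the +2 cation: N²⁺ still has 3 valence electrons; Ca²⁺ is the bare [Ar] core; K²⁺ is already 1 electron into the core; Al²⁺ still has 1 valence electron.
Usually core removal costs more than valence removal, but here the competition is close: a tightly held n=2 valence electron can cost more to remove than an n=3 core electron, so the actual values have to decide it.
Valence configurations: N²⁺ [He]2s²2p¹, Al²⁺ [Ne]3s¹.
The numbers (kJ/mol): N 4578, Ca 4912, K 4420, Al 2745.
Hence IE_3: Al < K < N < Ca.

Al < K < N < Ca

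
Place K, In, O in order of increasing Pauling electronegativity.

K < In < O

O is in period 2, group 16; K is in period 4, group 1; In is in period 5, group 13.
Smaller atoms with higher effective nuclear charge are more electronegative.
Neither a single period nor a single group — weigh both effects.
In > K: the two effects oppose for this pair; the across-period effect wins (1.78 vs 0.82).
O > In: relative to In, both the across-period and down-group shifts push O's electronegativity up.
Approximate values (Pauling): O 3.44, K 0.82, In 1.78.
So from lowest to highest: K < In < O.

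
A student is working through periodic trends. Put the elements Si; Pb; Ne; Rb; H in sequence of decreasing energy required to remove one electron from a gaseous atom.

H is in period 1, group 1; Ne is in period 2, group 18; Si is in period 3, group 14; Rb is in period 5, group 1; Pb is in period 6, group 14.
IE₁ increases left→right with effective nuclear charge and decreases top→bottom as the valence shell moves farther out.
Neither a single period nor a single group — weigh both effects.
Pb > Rb: the two effects oppose for this pair; the across-period effect wins (716 vs 403 kJ/mol).
Si > Pb: they share group 14; the group trend gives Si the larger value.
H > Si: period and group pull opposite ways; the down-group shift dominates (1312 vs 786 kJ/mol).
Ne > H: period and group pull opposite ways; the across-period shift dominates (2081 vs 1312 kJ/mol).
For reference (kJ/mol): H 1312, Ne 2081, Si 786, Rb 403, Pb 716.
So from highest to lowest: Ne > H > Si > Pb > Rb.

Ne, H, Si, Pb, Rb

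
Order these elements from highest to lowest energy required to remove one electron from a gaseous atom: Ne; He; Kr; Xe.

IE₁ increases left→right with effective nuclear charge and decreases top→bottom as the valence shell moves farther out.
All are in group 18, so first ionization energy increases up the group.
So from highest to lowest: He > Ne > Kr > Xe.

He > Ne > Kr > Xe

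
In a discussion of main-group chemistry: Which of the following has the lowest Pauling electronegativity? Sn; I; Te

Sn

Sn is in period 5, group 14; Te is in period 5, group 16; I is in period 5, group 17.
Electronegativity increases across a period and decreases down a group, tracking effective nuclear charge and atomic size.
All lie in period 5, so electronegativity increases left to right.
The lowest Pauling electronegativity among these belongs to Sn.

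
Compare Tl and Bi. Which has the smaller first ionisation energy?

Tl is in period 6, group 13; Bi is in period 6, group 15.
Removing the outermost electron gets harder across a period and easier down a group.
All lie in period 6, so first ionization energy increases left to right.
So Tl has the smaller first ionisation energy (Tl < Bi).

Tl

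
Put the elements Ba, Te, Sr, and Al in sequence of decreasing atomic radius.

Moving right in a period, electrons are added to the same shell under a stronger nuclear pull, so atoms get smaller; moving down, a new shell is opened and atoms get larger.
Here both period and group differ, so the two effects have to be weighed against each other.
Te > Al: period and group pull opposite ways; the down-group shift dominates (136 vs 126 pm).
Sr > Te: both are in period 5; the period trend gives Sr the larger value.
Ba > Sr: they share group 2; the group trend gives Ba the larger value.
Approximate values (pm): Al 126, Sr 185, Te 136, Ba 196.
So from largest to smallest: Ba > Sr > Te > Al.

Ba, Sr, Te, Al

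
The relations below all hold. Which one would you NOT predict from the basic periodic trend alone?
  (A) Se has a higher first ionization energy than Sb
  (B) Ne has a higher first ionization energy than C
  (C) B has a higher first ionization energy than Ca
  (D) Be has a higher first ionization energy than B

(D)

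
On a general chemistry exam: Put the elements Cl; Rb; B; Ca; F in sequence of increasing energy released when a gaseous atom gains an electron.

B is in period 2, group 13; F is in period 2, group 17; Cl is in period 3, group 17; Ca is in period 4, group 2; Rb is in period 5, group 1.
Adding an electron releases more energy for atoms nearer the top right (short of the noble gases).
These span different periods and groups, so the two trends combine.
B > Ca: both effects reinforce here, so B is clearly the higher of the two.
Rb > B: this pair runs against the simple trend — see the exception note.
F > Rb: relative to Rb, both the across-period and down-group shifts push F's electron affinity up.
Cl > F: this pair runs against the simple trend — see the exception note.
Note the exception: Rb has a higher electron affinity than B, contrary to the simple trend — B's ns²np¹ configuration gives only a small electron affinity — the sparsely filled np subshell binds an added electron weakly.
Note the exception: Cl has a higher electron affinity than F, contrary to the simple trend — F's small 2p subshell makes the incoming electron feel strong e⁻–e⁻ repulsion, so Cl actually releases more energy on gaining an electron.
Note the exception: Rb has a higher electron affinity than Ca, contrary to the simple trend — adding an electron to Ca (ns²) has to open a new, higher-energy np subshell, which is unfavourable.
Approximate values (kJ/mol): B 27, F 328, Cl 349, Ca 2, Rb 47.
So from lowest to highest: Ca < B < Rb < F < Cl.

Ca < B < Rb < F < Cl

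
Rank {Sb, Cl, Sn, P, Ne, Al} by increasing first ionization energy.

Ne is in period 2, group 18; Al is in period 3, group 13; P is in period 3, group 15; Cl is in period 3, group 17; Sn is in period 5, group 14; Sb is in period 5, group 15.
Removing the outermost electron gets harder across a period and easier down a group.
Here both period and group differ, so the two effects have to be weighed against each other.
Sn > Al: period and group pull opposite ways; the across-period shift dominates (709 vs 578 kJ/mol).
Sb > Sn: Sb lies to the right of Sn in period 5, so the across-period effect alone puts Sb higher.
P > Sb: P sits above Sb in group 15, so the down-group effect alone puts P higher.
Cl > P: both are in period 3; the period trend gives Cl the larger value.
Ne > Cl: both effects reinforce here, so Ne is clearly the higher of the two.
For reference (kJ/mol): Ne 2081, Al 578, P 1012, Cl 1251, Sn 709, Sb 831.
So from lowest to highest: Al < Sn < Sb < P < Cl < Ne.

Al < Sn < Sb < P < Cl < Ne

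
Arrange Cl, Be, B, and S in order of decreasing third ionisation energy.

Be > Cl > B > S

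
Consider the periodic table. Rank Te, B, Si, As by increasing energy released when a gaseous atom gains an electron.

B < As < Si < Te

B is in period 2, group 13; Si is in period 3, group 14; As is in period 4, group 15; Te is in period 5, group 16.
Electron affinity generally becomes more exothermic across a period toward the halogens and less exothermic down a group.
A diagonal step moves right (one effect) and down (the opposite effect) at once.
As > B: the two effects oppose for this pair; the across-period effect wins (78 vs 27 kJ/mol).
Si > As: period and group pull opposite ways; the down-group shift dominates (134 vs 78 kJ/mol).
Te > Si: the two effects oppose for this pair; the across-period effect wins (190 vs 134 kJ/mol).
For reference (kJ/mol): B 27, Si 134, As 78, Te 190.
So from lowest to highest: B < As < Si < Te.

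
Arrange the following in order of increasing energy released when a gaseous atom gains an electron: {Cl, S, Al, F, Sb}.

Al, Sb, S, F, Cl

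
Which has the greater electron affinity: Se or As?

Adding an electron releases more energy for atoms nearer the top right (short of the noble gases).
All lie in period 4, so electron affinity increases left to right.
So Se has the greater electron affinity (Se > As).

Se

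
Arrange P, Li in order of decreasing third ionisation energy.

Li > P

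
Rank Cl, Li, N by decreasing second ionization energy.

After 1 electron has been removed, what remains? Cl⁺ still has 6 valence electrons; Li⁺ is the bare [He] core; N⁺ still has 4 valence electrons.
Breaking into a closed-shell core is much more expensive than removing a leftover valence electron — Li has the largest IE_2 here.
Valence configurations: Cl⁺ [Ne]3s²3p⁴, N⁺ [He]2s²2p².
The numbers (kJ/mol): Cl 2298, Li 7298, N 2856.
Putting it together, IE_2: Cl < N < Li.

Li, N, Cl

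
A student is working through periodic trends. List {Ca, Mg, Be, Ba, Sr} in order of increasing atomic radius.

Be, Mg, Ca, Sr, Ba

Be is in period 2, group 2; Mg is in period 3, group 2; Ca is in period 4, group 2; Sr is in period 5, group 2; Ba is in period 6, group 2.
Atomic radius shrinks across a period as nuclear charge pulls the same shell inward, and grows down a group as new shells are added.
All are in group 2, so atomic radius increases down the group.
So from smallest to largest: Be < Mg < Ca < Sr < Ba.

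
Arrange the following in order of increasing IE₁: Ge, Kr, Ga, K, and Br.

K < Ga < Ge < Br < Kr

First ionization energy rises across a period (greater Z_eff holds electrons more tightly) and falls down a group (valence electrons are farther from the nucleus).
All lie in period 4, so first ionization energy increases left to right.
So from lowest to highest: K < Ga < Ge < Br < Kr.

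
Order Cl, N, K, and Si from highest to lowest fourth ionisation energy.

N > K > Cl > Si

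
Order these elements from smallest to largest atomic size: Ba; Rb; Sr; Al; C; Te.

C, Al, Te, Sr, Ba, Rb

Moving right in a period, electrons are added to the same shell under a stronger nuclear pull, so atoms get smaller; moving down, a new shell is opened and atoms get larger.
Neither a single period nor a single group — weigh both effects.
Al > C: both effects reinforce here, so Al is clearly the larger of the two.
Te > Al: period and group pull opposite ways; the down-group shift dominates (136 vs 126 pm).
Sr > Te: Sr lies to the left of Te in period 5, so the across-period effect alone puts Sr larger.
Ba > Sr: they share group 2; the group trend gives Ba the larger value.
Rb > Ba: period and group pull opposite ways; the across-period shift dominates (210 vs 196 pm).
Tabulated atomic radius (pm): C 75, Al 126, Rb 210, Sr 185, Te 136, Ba 196.
So from smallest to largest: C < Al < Te < Sr < Ba < Rb.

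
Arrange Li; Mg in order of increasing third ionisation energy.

IE_3 is the cost of taking one more electron from the +2 cation: Li²⁺ is already 1 electron into the core; Mg²⁺ is the bare [Ne] core.
All of these are removing an electron from a noble-gas core or deeper; the smaller core (lower principal quantum number) is held far more tightly, and within a period the higher nuclear charge binds the same core more tightly.
Tabulated IE_3 (kJ/mol): Li 11815, Mg 7733.
So the third ionization energies run Mg < Li.

Mg, Li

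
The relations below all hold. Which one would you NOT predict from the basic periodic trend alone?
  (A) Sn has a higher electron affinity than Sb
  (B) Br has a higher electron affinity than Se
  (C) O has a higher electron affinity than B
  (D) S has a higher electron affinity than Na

The general trend: electron affinity increases across a period and decreases down a group.
(A) Sn (period 5, group 14) vs Sb (period 5, group 15): the stated order contradicts the simple trend.
(B) Br (period 4, group 17) vs Se (period 4, group 16): the stated order agrees with the simple trend.
(C) O (period 2, group 16) vs B (period 2, group 13): the stated order agrees with the simple trend.
(D) S (period 3, group 16) vs Na (period 3, group 1): the stated order agrees with the simple trend.
The exception is (A): adding an electron to Sb's half-filled 5p³ is unfavourable, so Sn has the more exothermic EA.

(A)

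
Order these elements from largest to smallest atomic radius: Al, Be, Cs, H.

Atomic radius shrinks across a period as nuclear charge pulls the same shell inward, and grows down a group as new shells are added.
Neither a single period nor a single group — weigh both effects.
Be > H: the two effects oppose for this pair; the down-group effect wins (102 vs 32 pm).
Al > Be: period and group pull opposite ways; the down-group shift dominates (126 vs 102 pm).
Cs > Al: relative to Al, both the across-period and down-group shifts push Cs's atomic radius up.
Approximate values (pm): H 32, Be 102, Al 126, Cs 232.
So from largest to smallest: Cs > Al > Be > H.

Cs > Al > Be > H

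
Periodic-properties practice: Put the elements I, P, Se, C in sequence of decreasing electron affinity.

I > Se > C > P

C is in period 2, group 14; P is in period 3, group 15; Se is in period 4, group 16; I is in period 5, group 17.
Atoms with high Z_eff and room in the valence shell (especially the halogens) have the most exothermic electron affinities.
A diagonal step moves right (one effect) and down (the opposite effect) at once.
C > P: period and group pull opposite ways; the down-group shift dominates (122 vs 72 kJ/mol).
Se > C: the two effects oppose for this pair; the across-period effect wins (195 vs 122 kJ/mol).
I > Se: period and group pull opposite ways; the across-period shift dominates (295 vs 195 kJ/mol).
Approximate values (kJ/mol): C 122, P 72, Se 195, I 295.
So from highest to lowest: I > Se > C > P.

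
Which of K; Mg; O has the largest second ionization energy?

O

After 1 electron has been removed, what remains? K⁺ is the bare [Ar] core; Mg⁺ still has 1 valence electron; O⁺ still has 5 valence electrons.
Usually core removal costs more than valence removal, but here the competition is close: a tightly held n=2 valence electron can cost more to remove than an n=3 core electron, so the actual values have to decide it.
Valence configurations: Mg⁺ [Ne]3s¹, O⁺ [He]2s²2p³.
Tabulated IE_2 (kJ/mol): K 3052, Mg 1451, O 3388.
Hence IE_2: Mg < K < O.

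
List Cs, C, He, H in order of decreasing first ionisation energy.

He > H > C > Cs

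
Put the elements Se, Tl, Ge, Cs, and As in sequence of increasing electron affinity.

Tl < Cs < As < Ge < Se

Ge is in period 4, group 14; As is in period 4, group 15; Se is in period 4, group 16; Cs is in period 6, group 1; Tl is in period 6, group 13.
Adding an electron releases more energy for atoms nearer the top right (short of the noble gases).
Neither a single period nor a single group — weigh both effects.
Cs > Tl: this pair runs against the simple trend — see the exception note.
As > Cs: both effects reinforce here, so As is clearly the higher of the two.
Ge > As: this pair runs against the simple trend — see the exception note.
Se > Ge: both are in period 4; the period trend gives Se the larger value.
Note the exception: Cs has a higher electron affinity than Tl, contrary to the simple trend — Tl's ns²np¹ configuration gives only a small electron affinity — the sparsely filled np subshell binds an added electron weakly.
Note the exception: Ge has a higher electron affinity than As, contrary to the simple trend — adding an electron to As's half-filled 4p³ is unfavourable, so Ge (4p²) has the more exothermic EA.
Approximate values (kJ/mol): Ge 119, As 78, Se 195, Cs 46, Tl 19.
So from lowest to highest: Tl < Cs < As < Ge < Se.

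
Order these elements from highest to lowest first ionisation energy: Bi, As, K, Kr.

Kr, As, Bi, K

K is in period 4, group 1; As is in period 4, group 15; Kr is in period 4, group 18; Bi is in period 6, group 15.
IE₁ increases left→right with effective nuclear charge and decreases top→bottom as the valence shell moves farther out.
Here both period and group differ, so the two effects have to be weighed against each other.
Bi > K: the two effects oppose for this pair; the across-period effect wins (703 vs 419 kJ/mol).
As > Bi: they share group 15; the group trend gives As the larger value.
Kr > As: Kr lies to the right of As in period 4, so the across-period effect alone puts Kr higher.
Approximate values (kJ/mol): K 419, As 947, Kr 1351, Bi 703.
So from highest to lowest: Kr > As > Bi > K.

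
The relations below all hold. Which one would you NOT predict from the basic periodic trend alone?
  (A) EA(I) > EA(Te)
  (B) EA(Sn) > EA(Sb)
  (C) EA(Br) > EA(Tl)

The general trend: electron affinity increases across a period and decreases down a group.
(A) I (period 5, group 17) vs Te (period 5, group 16): the stated order agrees with the simple trend.
(B) Sn (period 5, group 14) vs Sb (period 5, group 15): the stated order contradicts the simple trend.
(C) Br (period 4, group 17) vs Tl (period 6, group 13): the stated order agrees with the simple trend.
The exception is (B): adding an electron to Sb's half-filled 5p³ is unfavourable, so Sn has the more exothermic EA.

(B)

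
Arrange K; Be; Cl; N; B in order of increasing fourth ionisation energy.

The fourth ionization energy removes an electron from the +3 ion. For each element: K³⁺ is already 2 electrons into the core; Be³⁺ is already 1 electron into the core; Cl³⁺ still has 4 valence electrons; N³⁺ still has 2 valence electrons; B³⁺ is the bare [He] core.
Usually core removal costs more than valence removal, but here the competition is close: a tightly held n=2 valence electron can cost more to remove than an n=3 core electron, so the actual values have to decide it.
Valence configurations: Cl³⁺ [Ne]3s²3p², N³⁺ [He]2s².
The numbers (kJ/mol): K 5877, Be 21007, Cl 5159, N 7475, B 25026.
So the fourth ionization energies run Cl < K < N < Be < B.

Cl < K < N < Be < B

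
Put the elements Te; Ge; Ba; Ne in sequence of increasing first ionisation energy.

Ba < Ge < Te < Ne

First ionization energy rises across a period (greater Z_eff holds electrons more tightly) and falls down a group (valence electrons are farther from the nucleus).
Neither a single period nor a single group — weigh both effects.
Ge > Ba: relative to Ba, both the across-period and down-group shifts push Ge's first ionization energy up.
Te > Ge: period and group pull opposite ways; the across-period shift dominates (869 vs 762 kJ/mol).
Ne > Te: both effects reinforce here, so Ne is clearly the higher of the two.
For reference (kJ/mol): Ne 2081, Ge 762, Te 869, Ba 503.
So from lowest to highest: Ba < Ge < Te < Ne.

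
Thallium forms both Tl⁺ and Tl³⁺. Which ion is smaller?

Both ions have Z = 81 protons, but Tl³⁺ has lost more electrons, so its remaining electrons feel a larger effective nuclear charge per electron and are pulled in more tightly.
Higher positive charge → smaller ion, so Tl⁺ > Tl³⁺.

Tl³⁺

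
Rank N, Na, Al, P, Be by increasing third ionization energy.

Al < P < N < Na < Be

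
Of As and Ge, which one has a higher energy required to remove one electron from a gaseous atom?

Ge is in period 4, group 14; As is in period 4, group 15.
Across a period the outer electron is held more tightly (higher IE₁); down a group it sits in a higher shell, more shielded, and comes off more easily.
All lie in period 4, so first ionization energy increases left to right.
So As has the higher energy required to remove one electron from a gaseous atom (As > Ge).

As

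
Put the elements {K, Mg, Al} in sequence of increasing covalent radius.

Al, Mg, K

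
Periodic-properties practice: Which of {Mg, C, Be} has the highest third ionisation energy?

Be

IE_3 is the cost of taking one more electron from the +2 cation: Mg²⁺ is the bare [Ne] core; C²⁺ still has 2 valence electrons; Be²⁺ is the bare [He] core.
Core electrons are held far more tightly than valence electrons, so Mg and Be top the IE_3 order.
Approximate IE_3 values (kJ/mol): Mg 7733, C 4620, Be 14849.
Putting it together, IE_3: C < Mg < Be.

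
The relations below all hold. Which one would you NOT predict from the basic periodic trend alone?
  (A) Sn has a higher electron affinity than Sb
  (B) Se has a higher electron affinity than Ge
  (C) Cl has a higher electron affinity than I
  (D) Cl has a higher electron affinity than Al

The general trend: electron affinity increases across a period and decreases down a group.
(A) Sn (period 5, group 14) vs Sb (period 5, group 15): the stated order contradicts the simple trend.
(B) Se (period 4, group 16) vs Ge (period 4, group 14): the stated order agrees with the simple trend.
(C) Cl (period 3, group 17) vs I (period 5, group 17): the stated order agrees with the simple trend.
(D) Cl (period 3, group 17) vs Al (period 3, group 13): the stated order agrees with the simple trend.
The exception is (A): adding an electron to Sb's half-filled 5p³ is unfavourable, so Sn has the more exothermic EA.

(A)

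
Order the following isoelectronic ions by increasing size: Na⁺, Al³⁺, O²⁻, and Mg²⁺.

Al³⁺ < Mg²⁺ < Na⁺ < O²⁻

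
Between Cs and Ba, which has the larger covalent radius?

Cs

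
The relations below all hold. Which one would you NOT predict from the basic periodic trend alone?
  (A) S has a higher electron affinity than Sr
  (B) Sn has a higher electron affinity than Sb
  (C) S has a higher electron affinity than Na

(B)

The general trend: electron affinity increases across a period and decreases down a group.
(A) S (period 3, group 16) vs Sr (period 5, group 2): the stated order agrees with the simple trend.
(B) Sn (period 5, group 14) vs Sb (period 5, group 15): the stated order contradicts the simple trend.
(C) S (period 3, group 16) vs Na (period 3, group 1): the stated order agrees with the simple trend.
The exception is (B): adding an electron to Sb's half-filled 5p³ is unfavourable, so Sn has the more exothermic EA.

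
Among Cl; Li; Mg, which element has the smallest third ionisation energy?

Cl

IE_3 is the cost of taking one more electron from the +2 cation: Cl²⁺ still has 5 valence electrons; Li²⁺ is already 1 electron into the core; Mg²⁺ is the bare [Ne] core.
Core electrons are held far more tightly than valence electrons, so Mg and Li top the IE_3 order.
The numbers (kJ/mol): Cl 3822, Li 11815, Mg 7733.
Putting it together, IE_3: Cl < Mg < Li.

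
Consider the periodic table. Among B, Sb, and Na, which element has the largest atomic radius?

B is in period 2, group 13; Na is in period 3, group 1; Sb is in period 5, group 15.
Moving right in a period, electrons are added to the same shell under a stronger nuclear pull, so atoms get smaller; moving down, a new shell is opened and atoms get larger.
Neither a single period nor a single group — weigh both effects.
Sb > B: the two effects oppose for this pair; the down-group effect wins (140 vs 85 pm).
Na > Sb: the two effects oppose for this pair; the across-period effect wins (155 vs 140 pm).
Tabulated atomic radius (pm): B 85, Na 155, Sb 140.
The largest atomic radius among these belongs to Na.

Na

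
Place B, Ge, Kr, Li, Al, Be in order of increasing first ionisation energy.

Li < Al < Ge < B < Be < Kr

Li is in period 2, group 1; Be is in period 2, group 2; B is in period 2, group 13; Al is in period 3, group 13; Ge is in period 4, group 14; Kr is in period 4, group 18.
IE₁ increases left→right with effective nuclear charge and decreases top→bottom as the valence shell moves farther out.
These span different periods and groups, so the two trends combine.
Al > Li: period and group pull opposite ways; the across-period shift dominates (578 vs 520 kJ/mol).
Ge > Al: the two effects oppose for this pair; the across-period effect wins (762 vs 578 kJ/mol).
B > Ge: period and group pull opposite ways; the down-group shift dominates (801 vs 762 kJ/mol).
Be > B: this pair runs against the simple trend — see the exception note.
Kr > Be: the two effects oppose for this pair; the across-period effect wins (1351 vs 900 kJ/mol).
Note the exception: Be has a higher first ionization energy than B, contrary to the simple trend — removing B's lone 2p electron is easier than breaking Be's filled 2s².
Tabulated first ionization energy (kJ/mol): Li 520, Be 900, B 801, Al 578, Ge 762, Kr 1351.
So from lowest to highest: Li < Al < Ge < B < Be < Kr.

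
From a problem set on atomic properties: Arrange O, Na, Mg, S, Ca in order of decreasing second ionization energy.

Na > O > S > Mg > Ca

IE_2 is the cost of taking one more electron from the +1 cation: O⁺ still has 5 valence electrons; Na⁺ is the bare [Ne] core; Mg⁺ still has 1 valence electron; S⁺ still has 5 valence electrons; Ca⁺ still has 1 valence electron.
Core electrons are held far more tightly than valence electrons, so Na tops the IE_2 order.
Valence configurations: O⁺ [He]2s²2p³, Mg⁺ [Ne]3s¹, S⁺ [Ne]3s²3p³, Ca⁺ [Ar]4s¹.
The numbers (kJ/mol): O 3388, Na 4562, Mg 1451, S 2252, Ca 1145.
So the second ionization energies run Ca < Mg < S < O < Na.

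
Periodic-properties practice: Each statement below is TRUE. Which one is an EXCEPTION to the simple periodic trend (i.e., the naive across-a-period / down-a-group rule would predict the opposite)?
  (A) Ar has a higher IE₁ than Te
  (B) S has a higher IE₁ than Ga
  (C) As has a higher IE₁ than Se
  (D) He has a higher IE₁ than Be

(C)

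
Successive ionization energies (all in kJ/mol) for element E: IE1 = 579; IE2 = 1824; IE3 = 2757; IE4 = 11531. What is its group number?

Group 13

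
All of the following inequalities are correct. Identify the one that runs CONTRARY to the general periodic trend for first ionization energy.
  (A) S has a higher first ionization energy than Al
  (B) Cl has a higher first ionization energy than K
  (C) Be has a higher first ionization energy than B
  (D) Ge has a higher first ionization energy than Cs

(C)

The general trend: first ionization energy increases across a period and decreases down a group.
(A) S (period 3, group 16) vs Al (period 3, group 13): the stated order agrees with the simple trend.
(B) Cl (period 3, group 17) vs K (period 4, group 1): the stated order agrees with the simple trend.
(C) Be (period 2, group 2) vs B (period 2, group 13): the stated order contradicts the simple trend.
(D) Ge (period 4, group 14) vs Cs (period 6, group 1): the stated order agrees with the simple trend.
The exception is (C): removing B's lone 2p electron is easier than breaking Be's filled 2s².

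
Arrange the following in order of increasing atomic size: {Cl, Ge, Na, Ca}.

Cl, Ge, Na, Ca

Na is in period 3, group 1; Cl is in period 3, group 17; Ca is in period 4, group 2; Ge is in period 4, group 14.
Atomic radius shrinks across a period as nuclear charge pulls the same shell inward, and grows down a group as new shells are added.
These span different periods and groups, so the two trends combine.
Ge > Cl: relative to Cl, both the across-period and down-group shifts push Ge's atomic radius up.
Na > Ge: the two effects oppose for this pair; the across-period effect wins (155 vs 121 pm).
Ca > Na: period and group pull opposite ways; the down-group shift dominates (171 vs 155 pm).
Approximate values (pm): Na 155, Cl 99, Ca 171, Ge 121.
So from smallest to largest: Cl < Ge < Na < Ca.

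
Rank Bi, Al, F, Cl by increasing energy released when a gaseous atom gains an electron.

F is in period 2, group 17; Al is in period 3, group 13; Cl is in period 3, group 17; Bi is in period 6, group 15.
Atoms with high Z_eff and room in the valence shell (especially the halogens) have the most exothermic electron affinities.
These span different periods and groups, so the two trends combine.
Bi > Al: the two effects oppose for this pair; the across-period effect wins (91 vs 42 kJ/mol).
F > Bi: relative to Bi, both the across-period and down-group shifts push F's electron affinity up.
Cl > F: this pair runs against the simple trend — see the exception note.
Note the exception: Cl has a higher electron affinity than F, contrary to the simple trend — F's small 2p subshell makes the incoming electron feel strong e⁻–e⁻ repulsion, so Cl actually releases more energy on gaining an electron.
Approximate values (kJ/mol): F 328, Al 42, Cl 349, Bi 91.
So from lowest to highest: Al < Bi < F < Cl.

Al, Bi, F, Cl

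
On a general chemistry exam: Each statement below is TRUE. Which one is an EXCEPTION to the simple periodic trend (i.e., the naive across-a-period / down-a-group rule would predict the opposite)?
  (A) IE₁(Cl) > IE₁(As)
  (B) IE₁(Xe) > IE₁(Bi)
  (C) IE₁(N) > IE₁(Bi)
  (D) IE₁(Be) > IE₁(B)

(D)

The general trend: first ionisation energy increases across a period and decreases down a group.
(A) Cl (period 3, group 17) vs As (period 4, group 15): the stated order agrees with the simple trend.
(B) Xe (period 5, group 18) vs Bi (period 6, group 15): the stated order agrees with the simple trend.
(C) N (period 2, group 15) vs Bi (period 6, group 15): the stated order agrees with the simple trend.
(D) Be (period 2, group 2) vs B (period 2, group 13): the stated order contradicts the simple trend.
The exception is (D): removing B's lone 2p electron is easier than breaking Be's filled 2s².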